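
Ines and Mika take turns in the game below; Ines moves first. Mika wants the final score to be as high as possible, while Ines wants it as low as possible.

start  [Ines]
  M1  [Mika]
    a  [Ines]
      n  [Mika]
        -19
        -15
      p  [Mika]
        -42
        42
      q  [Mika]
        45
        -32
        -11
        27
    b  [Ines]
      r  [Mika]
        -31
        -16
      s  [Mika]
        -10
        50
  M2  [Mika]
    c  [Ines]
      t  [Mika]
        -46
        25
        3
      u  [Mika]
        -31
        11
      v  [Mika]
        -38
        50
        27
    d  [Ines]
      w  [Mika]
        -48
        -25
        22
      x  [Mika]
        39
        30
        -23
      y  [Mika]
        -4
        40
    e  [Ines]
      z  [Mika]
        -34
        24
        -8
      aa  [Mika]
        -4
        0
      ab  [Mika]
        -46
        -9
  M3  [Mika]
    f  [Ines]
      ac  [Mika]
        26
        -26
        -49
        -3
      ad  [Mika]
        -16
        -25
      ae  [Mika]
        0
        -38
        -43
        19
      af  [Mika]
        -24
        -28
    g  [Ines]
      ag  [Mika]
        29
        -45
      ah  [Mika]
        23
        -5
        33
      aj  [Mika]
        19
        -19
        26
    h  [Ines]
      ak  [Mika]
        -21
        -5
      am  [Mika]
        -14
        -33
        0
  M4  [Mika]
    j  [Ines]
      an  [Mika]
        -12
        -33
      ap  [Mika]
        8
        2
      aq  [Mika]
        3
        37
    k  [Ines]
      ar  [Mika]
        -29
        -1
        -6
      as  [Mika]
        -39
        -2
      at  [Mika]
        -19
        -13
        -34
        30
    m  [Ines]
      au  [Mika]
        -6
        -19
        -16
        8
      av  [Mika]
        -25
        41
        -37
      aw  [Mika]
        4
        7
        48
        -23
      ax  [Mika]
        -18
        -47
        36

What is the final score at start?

-15

n (Mika): max(-19, -15) = -15
p (Mika): max(-42, 42) = 42
q (Mika): max(45, -32, -11, 27) = 45
a (Ines): min(-15, 42, 45) = -15
r (Mika): max(-31, -16) = -16
s (Mika): max(-10, 50) = 50
b (Ines): min(-16, 50) = -16
M1 (Mika): max(-15, -16) = -15
t (Mika): max(-46, 25, 3) = 25
u (Mika): max(-31, 11) = 11
v (Mika): max(-38, 50, 27) = 50
c (Ines): min(25, 11, 50) = 11
w (Mika): max(-48, -25, 22) = 22
x (Mika): max(39, 30, -23) = 39
y (Mika): max(-4, 40) = 40
d (Ines): min(22, 39, 40) = 22
z (Mika): max(-34, 24, -8) = 24
aa (Mika): max(-4, 0) = 0
ab (Mika): max(-46, -9) = -9
e (Ines): min(24, 0, -9) = -9
M2 (Mika): max(11, 22, -9) = 22
ac (Mika): max(26, -26, -49, -3) = 26
ad (Mika): max(-16, -25) = -16
ae (Mika): max(0, -38, -43, 19) = 19
af (Mika): max(-24, -28) = -24
f (Ines): min(26, -16, 19, -24) = -24
ag (Mika): max(29, -45) = 29
ah (Mika): max(23, -5, 33) = 33
aj (Mika): max(19, -19, 26) = 26
g (Ines): min(29, 33, 26) = 26
ak (Mika): max(-21, -5) = -5
am (Mika): max(-14, -33, 0) = 0
h (Ines): min(-5, 0) = -5
M3 (Mika): max(-24, 26, -5) = 26
an (Mika): max(-12, -33) = -12
ap (Mika): max(8, 2) = 8
aq (Mika): max(3, 37) = 37
j (Ines): min(-12, 8, 37) = -12
ar (Mika): max(-29, -1, -6) = -1
as (Mika): max(-39, -2) = -2
at (Mika): max(-19, -13, -34, 30) = 30
k (Ines): min(-1, -2, 30) = -2
au (Mika): max(-6, -19, -16, 8) = 8
av (Mika): max(-25, 41, -37) = 41
aw (Mika): max(4, 7, 48, -23) = 48
ax (Mika): max(-18, -47, 36) = 36
m (Ines): min(8, 41, 48, 36) = 8
M4 (Mika): max(-12, -2, 8) = 8
start (Ines): min(-15, 22, 26, 8) = -15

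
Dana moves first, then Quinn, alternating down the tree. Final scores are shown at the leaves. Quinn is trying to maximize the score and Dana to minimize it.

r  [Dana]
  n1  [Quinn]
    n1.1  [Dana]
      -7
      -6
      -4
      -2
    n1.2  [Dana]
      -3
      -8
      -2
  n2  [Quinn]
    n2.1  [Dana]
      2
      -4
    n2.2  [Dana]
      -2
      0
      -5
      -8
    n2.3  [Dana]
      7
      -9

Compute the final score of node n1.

-7

n1.1 (Dana): min(-7, -6, -4, -2) = -7
n1.2 (Dana): min(-3, -8, -2) = -8
n1 (Quinn): max(-7, -8) = -7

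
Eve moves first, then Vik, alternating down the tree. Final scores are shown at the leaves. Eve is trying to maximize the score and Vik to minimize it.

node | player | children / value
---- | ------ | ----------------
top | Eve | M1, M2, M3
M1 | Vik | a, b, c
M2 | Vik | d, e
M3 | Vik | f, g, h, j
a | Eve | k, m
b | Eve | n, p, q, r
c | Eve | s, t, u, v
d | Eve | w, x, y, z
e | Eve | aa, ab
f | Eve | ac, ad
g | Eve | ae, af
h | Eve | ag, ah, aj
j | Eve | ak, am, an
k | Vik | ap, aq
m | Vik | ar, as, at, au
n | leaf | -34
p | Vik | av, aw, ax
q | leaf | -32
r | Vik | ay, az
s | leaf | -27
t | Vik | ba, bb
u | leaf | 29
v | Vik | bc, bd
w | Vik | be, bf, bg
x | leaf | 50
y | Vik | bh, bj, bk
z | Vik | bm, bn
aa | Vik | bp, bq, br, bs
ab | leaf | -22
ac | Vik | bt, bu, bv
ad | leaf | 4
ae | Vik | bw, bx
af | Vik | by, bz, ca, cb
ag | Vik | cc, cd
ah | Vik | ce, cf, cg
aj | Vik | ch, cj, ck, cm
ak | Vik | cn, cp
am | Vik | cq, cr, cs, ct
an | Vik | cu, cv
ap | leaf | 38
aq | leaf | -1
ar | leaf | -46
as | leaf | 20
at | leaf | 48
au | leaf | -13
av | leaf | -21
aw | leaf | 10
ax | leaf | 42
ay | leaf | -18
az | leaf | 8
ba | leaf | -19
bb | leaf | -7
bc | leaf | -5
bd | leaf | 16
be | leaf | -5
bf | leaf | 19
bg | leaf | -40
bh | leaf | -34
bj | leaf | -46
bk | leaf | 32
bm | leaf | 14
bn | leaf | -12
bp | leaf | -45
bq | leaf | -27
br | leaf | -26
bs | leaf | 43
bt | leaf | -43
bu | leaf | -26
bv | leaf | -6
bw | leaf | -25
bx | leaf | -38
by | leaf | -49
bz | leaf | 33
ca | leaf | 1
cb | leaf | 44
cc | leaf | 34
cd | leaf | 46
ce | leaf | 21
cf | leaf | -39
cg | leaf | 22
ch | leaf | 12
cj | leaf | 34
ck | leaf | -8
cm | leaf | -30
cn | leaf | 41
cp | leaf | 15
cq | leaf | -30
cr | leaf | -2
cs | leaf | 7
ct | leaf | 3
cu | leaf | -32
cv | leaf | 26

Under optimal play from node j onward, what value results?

15

ak (Vik): min(41, 15) = 15
am (Vik): min(-30, -2, 7, 3) = -30
an (Vik): min(-32, 26) = -32
j (Eve): max(15, -30, -32) = 15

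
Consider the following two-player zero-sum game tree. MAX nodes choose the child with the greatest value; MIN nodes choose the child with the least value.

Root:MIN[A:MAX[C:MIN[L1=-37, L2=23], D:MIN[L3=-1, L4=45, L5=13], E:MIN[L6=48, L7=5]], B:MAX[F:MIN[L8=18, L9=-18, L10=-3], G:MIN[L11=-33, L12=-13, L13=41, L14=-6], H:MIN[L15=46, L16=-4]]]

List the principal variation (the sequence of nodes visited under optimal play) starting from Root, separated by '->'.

C (MIN): min(-37, 23) = -37
D (MIN): min(-1, 45, 13) = -1
E (MIN): min(48, 5) = 5
A (MAX): max(-37, -1, 5) = 5
F (MIN): min(18, -18, -3) = -18
G (MIN): min(-33, -13, 41, -6) = -33
H (MIN): min(46, -4) = -4
B (MAX): max(-18, -33, -4) = -4
Root (MIN): min(5, -4) = -4
At Root, MIN picks B (lowest: -4).
At B, MAX picks H (highest: -4).
At H, MIN picks L16 (lowest: -4).
Terminal value -4.

Root -> B -> H -> L16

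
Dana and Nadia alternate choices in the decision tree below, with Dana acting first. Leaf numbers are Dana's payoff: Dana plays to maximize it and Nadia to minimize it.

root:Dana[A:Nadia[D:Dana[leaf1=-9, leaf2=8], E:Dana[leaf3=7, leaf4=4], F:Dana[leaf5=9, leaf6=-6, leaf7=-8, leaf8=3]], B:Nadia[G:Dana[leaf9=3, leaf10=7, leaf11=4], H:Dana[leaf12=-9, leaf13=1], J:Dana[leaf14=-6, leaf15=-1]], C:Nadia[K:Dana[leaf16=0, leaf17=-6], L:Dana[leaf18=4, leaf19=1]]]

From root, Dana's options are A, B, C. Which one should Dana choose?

A

D (Dana): max(-9, 8) = 8
E (Dana): max(7, 4) = 7
F (Dana): max(9, -6, -8, 3) = 9
A (Nadia): min(8, 7, 9) = 7
G (Dana): max(3, 7, 4) = 7
H (Dana): max(-9, 1) = 1
J (Dana): max(-6, -1) = -1
B (Nadia): min(7, 1, -1) = -1
K (Dana): max(0, -6) = 0
L (Dana): max(4, 1) = 4
C (Nadia): min(0, 4) = 0
root (Dana): max(7, -1, 0) = 7
Dana at root wants the highest of {A=7, B=-1, C=0}, so chooses A.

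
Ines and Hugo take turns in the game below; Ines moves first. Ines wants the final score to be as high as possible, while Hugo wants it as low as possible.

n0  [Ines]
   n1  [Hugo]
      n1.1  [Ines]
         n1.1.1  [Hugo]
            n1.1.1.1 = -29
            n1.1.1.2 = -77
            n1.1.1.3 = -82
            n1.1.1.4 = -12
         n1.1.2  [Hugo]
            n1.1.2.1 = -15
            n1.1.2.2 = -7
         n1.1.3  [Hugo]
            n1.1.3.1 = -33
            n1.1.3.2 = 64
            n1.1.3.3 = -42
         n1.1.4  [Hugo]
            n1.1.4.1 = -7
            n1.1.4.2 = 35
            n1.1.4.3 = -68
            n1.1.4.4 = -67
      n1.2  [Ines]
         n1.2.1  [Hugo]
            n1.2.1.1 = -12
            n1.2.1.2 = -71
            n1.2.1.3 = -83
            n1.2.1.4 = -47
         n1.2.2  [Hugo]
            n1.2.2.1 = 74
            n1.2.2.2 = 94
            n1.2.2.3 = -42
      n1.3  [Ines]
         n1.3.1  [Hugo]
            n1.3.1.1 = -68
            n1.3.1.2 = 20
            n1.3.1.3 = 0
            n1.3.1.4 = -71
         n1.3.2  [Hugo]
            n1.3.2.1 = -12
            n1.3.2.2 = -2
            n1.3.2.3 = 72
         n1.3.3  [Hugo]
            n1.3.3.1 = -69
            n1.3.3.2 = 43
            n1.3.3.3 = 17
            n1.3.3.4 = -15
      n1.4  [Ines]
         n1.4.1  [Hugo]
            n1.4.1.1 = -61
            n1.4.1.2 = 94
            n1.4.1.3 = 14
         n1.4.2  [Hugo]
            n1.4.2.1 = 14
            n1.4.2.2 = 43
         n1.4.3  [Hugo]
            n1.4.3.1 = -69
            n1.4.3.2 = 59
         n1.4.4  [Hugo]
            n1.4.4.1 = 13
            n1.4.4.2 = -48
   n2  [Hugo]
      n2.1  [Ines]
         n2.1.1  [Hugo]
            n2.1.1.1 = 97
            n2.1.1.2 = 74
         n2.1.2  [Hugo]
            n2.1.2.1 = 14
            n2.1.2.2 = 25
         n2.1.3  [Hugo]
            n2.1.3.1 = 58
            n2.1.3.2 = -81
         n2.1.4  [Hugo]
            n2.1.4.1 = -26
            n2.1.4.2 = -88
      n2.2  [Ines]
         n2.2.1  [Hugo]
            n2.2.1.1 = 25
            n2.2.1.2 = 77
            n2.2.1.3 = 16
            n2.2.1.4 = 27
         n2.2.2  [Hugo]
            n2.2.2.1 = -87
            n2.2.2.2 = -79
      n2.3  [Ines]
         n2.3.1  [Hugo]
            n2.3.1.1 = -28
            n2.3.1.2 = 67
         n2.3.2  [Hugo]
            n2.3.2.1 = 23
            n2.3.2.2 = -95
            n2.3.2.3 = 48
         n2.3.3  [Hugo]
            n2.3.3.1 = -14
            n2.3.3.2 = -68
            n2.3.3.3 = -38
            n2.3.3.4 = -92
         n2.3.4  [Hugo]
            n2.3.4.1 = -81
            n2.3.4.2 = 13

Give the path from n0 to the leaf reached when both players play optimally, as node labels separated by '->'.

n1.1.1 (Hugo): min(-29, -77, -82, -12) = -82
n1.1.2 (Hugo): min(-15, -7) = -15
n1.1.3 (Hugo): min(-33, 64, -42) = -42
n1.1.4 (Hugo): min(-7, 35, -68, -67) = -68
n1.1 (Ines): max(-82, -15, -42, -68) = -15
n1.2.1 (Hugo): min(-12, -71, -83, -47) = -83
n1.2.2 (Hugo): min(74, 94, -42) = -42
n1.2 (Ines): max(-83, -42) = -42
n1.3.1 (Hugo): min(-68, 20, 0, -71) = -71
n1.3.2 (Hugo): min(-12, -2, 72) = -12
n1.3.3 (Hugo): min(-69, 43, 17, -15) = -69
n1.3 (Ines): max(-71, -12, -69) = -12
n1.4.1 (Hugo): min(-61, 94, 14) = -61
n1.4.2 (Hugo): min(14, 43) = 14
n1.4.3 (Hugo): min(-69, 59) = -69
n1.4.4 (Hugo): min(13, -48) = -48
n1.4 (Ines): max(-61, 14, -69, -48) = 14
n1 (Hugo): min(-15, -42, -12, 14) = -42
n2.1.1 (Hugo): min(97, 74) = 74
n2.1.2 (Hugo): min(14, 25) = 14
n2.1.3 (Hugo): min(58, -81) = -81
n2.1.4 (Hugo): min(-26, -88) = -88
n2.1 (Ines): max(74, 14, -81, -88) = 74
n2.2.1 (Hugo): min(25, 77, 16, 27) = 16
n2.2.2 (Hugo): min(-87, -79) = -87
n2.2 (Ines): max(16, -87) = 16
n2.3.1 (Hugo): min(-28, 67) = -28
n2.3.2 (Hugo): min(23, -95, 48) = -95
n2.3.3 (Hugo): min(-14, -68, -38, -92) = -92
n2.3.4 (Hugo): min(-81, 13) = -81
n2.3 (Ines): max(-28, -95, -92, -81) = -28
n2 (Hugo): min(74, 16, -28) = -28
n0 (Ines): max(-42, -28) = -28
At n0, Ines picks n2 (highest: -28).
At n2, Hugo picks n2.3 (lowest: -28).
At n2.3, Ines picks n2.3.1 (highest: -28).
At n2.3.1, Hugo picks n2.3.1.1 (lowest: -28).
Terminal value -28.

n0 -> n2 -> n2.3 -> n2.3.1 -> n2.3.1.1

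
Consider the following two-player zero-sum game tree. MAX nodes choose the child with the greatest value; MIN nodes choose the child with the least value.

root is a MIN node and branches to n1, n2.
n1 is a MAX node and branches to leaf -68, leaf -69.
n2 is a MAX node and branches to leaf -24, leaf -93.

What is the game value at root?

n1 (MAX): max(-68, -69) = -68
n2 (MAX): max(-24, -93) = -24
root (MIN): min(-68, -24) = -68

-68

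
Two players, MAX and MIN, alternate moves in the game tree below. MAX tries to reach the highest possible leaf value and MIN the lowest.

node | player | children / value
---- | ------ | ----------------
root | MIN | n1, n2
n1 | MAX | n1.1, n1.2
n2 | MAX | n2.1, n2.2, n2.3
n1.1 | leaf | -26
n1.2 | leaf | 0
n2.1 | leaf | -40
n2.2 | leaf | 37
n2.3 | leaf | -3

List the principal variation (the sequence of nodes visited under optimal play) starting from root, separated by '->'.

root -> n1 -> n1.2

n1 (MAX): max(-26, 0) = 0
n2 (MAX): max(-40, 37, -3) = 37
root (MIN): min(0, 37) = 0
At root, MIN picks n1 (lowest: 0).
At n1, MAX picks n1.2 (highest: 0).
Terminal value 0.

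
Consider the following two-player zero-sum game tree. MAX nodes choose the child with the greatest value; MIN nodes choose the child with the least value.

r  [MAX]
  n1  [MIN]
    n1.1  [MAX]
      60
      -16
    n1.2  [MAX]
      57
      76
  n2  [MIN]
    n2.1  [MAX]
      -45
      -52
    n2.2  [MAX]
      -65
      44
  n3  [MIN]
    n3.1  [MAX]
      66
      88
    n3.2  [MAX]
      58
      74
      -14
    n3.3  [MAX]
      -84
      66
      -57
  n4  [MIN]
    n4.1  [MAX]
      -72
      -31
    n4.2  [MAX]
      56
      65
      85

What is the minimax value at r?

n1.1 (MAX): max(60, -16) = 60
n1.2 (MAX): max(57, 76) = 76
n1 (MIN): min(60, 76) = 60
n2.1 (MAX): max(-45, -52) = -45
n2.2 (MAX): max(-65, 44) = 44
n2 (MIN): min(-45, 44) = -45
n3.1 (MAX): max(66, 88) = 88
n3.2 (MAX): max(58, 74, -14) = 74
n3.3 (MAX): max(-84, 66, -57) = 66
n3 (MIN): min(88, 74, 66) = 66
n4.1 (MAX): max(-72, -31) = -31
n4.2 (MAX): max(56, 65, 85) = 85
n4 (MIN): min(-31, 85) = -31
r (MAX): max(60, -45, 66, -31) = 66

66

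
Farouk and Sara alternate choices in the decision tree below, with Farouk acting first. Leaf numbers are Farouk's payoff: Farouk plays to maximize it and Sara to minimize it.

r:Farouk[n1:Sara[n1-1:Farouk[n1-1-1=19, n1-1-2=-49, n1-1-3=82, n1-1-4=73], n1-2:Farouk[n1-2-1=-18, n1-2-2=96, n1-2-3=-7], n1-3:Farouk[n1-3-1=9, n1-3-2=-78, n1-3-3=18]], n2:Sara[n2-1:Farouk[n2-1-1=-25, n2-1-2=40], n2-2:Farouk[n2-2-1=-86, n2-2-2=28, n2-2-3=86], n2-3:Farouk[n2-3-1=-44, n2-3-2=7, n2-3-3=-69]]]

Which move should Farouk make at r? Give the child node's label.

n1

n1-1 (Farouk): max(19, -49, 82, 73) = 82
n1-2 (Farouk): max(-18, 96, -7) = 96
n1-3 (Farouk): max(9, -78, 18) = 18
n1 (Sara): min(82, 96, 18) = 18
n2-1 (Farouk): max(-25, 40) = 40
n2-2 (Farouk): max(-86, 28, 86) = 86
n2-3 (Farouk): max(-44, 7, -69) = 7
n2 (Sara): min(40, 86, 7) = 7
r (Farouk): max(18, 7) = 18
Farouk at r wants the highest of {n1=18, n2=7}, so chooses n1.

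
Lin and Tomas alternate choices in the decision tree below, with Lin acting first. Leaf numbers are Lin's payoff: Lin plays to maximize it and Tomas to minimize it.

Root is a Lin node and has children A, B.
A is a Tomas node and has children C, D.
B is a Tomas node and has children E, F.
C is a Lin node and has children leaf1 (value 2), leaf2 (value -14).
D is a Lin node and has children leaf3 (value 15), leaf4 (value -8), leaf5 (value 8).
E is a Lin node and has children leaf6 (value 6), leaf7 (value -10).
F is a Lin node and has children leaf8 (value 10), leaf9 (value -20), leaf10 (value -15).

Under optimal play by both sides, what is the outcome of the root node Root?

C (Lin): max(2, -14) = 2
D (Lin): max(15, -8, 8) = 15
A (Tomas): min(2, 15) = 2
E (Lin): max(6, -10) = 6
F (Lin): max(10, -20, -15) = 10
B (Tomas): min(6, 10) = 6
Root (Lin): max(2, 6) = 6

6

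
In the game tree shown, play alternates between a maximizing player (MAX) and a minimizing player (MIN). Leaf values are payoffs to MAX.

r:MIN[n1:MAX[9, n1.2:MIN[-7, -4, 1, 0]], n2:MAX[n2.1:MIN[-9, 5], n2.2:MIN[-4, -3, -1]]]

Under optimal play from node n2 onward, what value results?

-4

n2.1 (MIN): min(-9, 5) = -9
n2.2 (MIN): min(-4, -3, -1) = -4
n2 (MAX): max(-9, -4) = -4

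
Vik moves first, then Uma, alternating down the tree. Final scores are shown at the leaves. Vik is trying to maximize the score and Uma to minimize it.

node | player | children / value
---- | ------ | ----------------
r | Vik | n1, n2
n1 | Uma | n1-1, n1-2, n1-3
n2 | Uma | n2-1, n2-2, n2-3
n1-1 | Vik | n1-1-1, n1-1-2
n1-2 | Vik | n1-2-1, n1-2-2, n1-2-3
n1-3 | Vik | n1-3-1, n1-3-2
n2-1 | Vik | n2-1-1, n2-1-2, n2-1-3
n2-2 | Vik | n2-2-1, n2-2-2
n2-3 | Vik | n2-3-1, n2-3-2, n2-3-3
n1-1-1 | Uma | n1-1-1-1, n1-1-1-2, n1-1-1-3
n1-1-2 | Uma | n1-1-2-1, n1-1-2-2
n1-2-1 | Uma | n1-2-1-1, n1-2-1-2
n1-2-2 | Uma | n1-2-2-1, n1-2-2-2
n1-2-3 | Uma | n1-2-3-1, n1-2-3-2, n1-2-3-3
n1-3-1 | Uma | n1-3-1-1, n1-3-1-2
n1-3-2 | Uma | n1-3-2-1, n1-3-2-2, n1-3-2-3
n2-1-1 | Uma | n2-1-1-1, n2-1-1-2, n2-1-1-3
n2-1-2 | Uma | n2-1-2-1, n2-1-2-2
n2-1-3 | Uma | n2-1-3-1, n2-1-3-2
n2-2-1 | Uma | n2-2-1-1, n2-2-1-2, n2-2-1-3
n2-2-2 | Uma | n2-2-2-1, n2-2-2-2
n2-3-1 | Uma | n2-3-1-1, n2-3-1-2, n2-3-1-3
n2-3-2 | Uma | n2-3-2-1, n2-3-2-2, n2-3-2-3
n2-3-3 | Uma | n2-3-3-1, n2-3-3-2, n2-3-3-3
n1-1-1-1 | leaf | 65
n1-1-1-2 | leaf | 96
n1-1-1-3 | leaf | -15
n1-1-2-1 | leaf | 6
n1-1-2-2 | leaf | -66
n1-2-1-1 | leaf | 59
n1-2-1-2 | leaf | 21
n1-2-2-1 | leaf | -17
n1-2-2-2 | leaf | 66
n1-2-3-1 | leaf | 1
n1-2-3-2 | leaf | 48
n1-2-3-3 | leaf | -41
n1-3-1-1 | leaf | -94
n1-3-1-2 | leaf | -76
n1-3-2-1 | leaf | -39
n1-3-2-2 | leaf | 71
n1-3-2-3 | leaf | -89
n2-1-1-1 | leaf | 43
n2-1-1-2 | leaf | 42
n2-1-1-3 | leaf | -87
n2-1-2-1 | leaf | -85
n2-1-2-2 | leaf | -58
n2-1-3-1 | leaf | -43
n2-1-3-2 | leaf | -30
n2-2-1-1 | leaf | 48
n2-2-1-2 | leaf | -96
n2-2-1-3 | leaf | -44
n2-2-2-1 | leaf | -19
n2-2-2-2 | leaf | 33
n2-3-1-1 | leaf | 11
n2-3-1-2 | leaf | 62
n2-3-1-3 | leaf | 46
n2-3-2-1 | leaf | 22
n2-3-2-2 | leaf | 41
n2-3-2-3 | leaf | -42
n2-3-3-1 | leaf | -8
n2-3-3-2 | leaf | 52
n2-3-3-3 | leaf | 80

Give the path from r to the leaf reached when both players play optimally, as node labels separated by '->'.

n1-1-1 (Uma): min(65, 96, -15) = -15
n1-1-2 (Uma): min(6, -66) = -66
n1-1 (Vik): max(-15, -66) = -15
n1-2-1 (Uma): min(59, 21) = 21
n1-2-2 (Uma): min(-17, 66) = -17
n1-2-3 (Uma): min(1, 48, -41) = -41
n1-2 (Vik): max(21, -17, -41) = 21
n1-3-1 (Uma): min(-94, -76) = -94
n1-3-2 (Uma): min(-39, 71, -89) = -89
n1-3 (Vik): max(-94, -89) = -89
n1 (Uma): min(-15, 21, -89) = -89
n2-1-1 (Uma): min(43, 42, -87) = -87
n2-1-2 (Uma): min(-85, -58) = -85
n2-1-3 (Uma): min(-43, -30) = -43
n2-1 (Vik): max(-87, -85, -43) = -43
n2-2-1 (Uma): min(48, -96, -44) = -96
n2-2-2 (Uma): min(-19, 33) = -19
n2-2 (Vik): max(-96, -19) = -19
n2-3-1 (Uma): min(11, 62, 46) = 11
n2-3-2 (Uma): min(22, 41, -42) = -42
n2-3-3 (Uma): min(-8, 52, 80) = -8
n2-3 (Vik): max(11, -42, -8) = 11
n2 (Uma): min(-43, -19, 11) = -43
r (Vik): max(-89, -43) = -43
At r, Vik picks n2 (highest: -43).
At n2, Uma picks n2-1 (lowest: -43).
At n2-1, Vik picks n2-1-3 (highest: -43).
At n2-1-3, Uma picks n2-1-3-1 (lowest: -43).
Terminal value -43.

r -> n2 -> n2-1 -> n2-1-3 -> n2-1-3-1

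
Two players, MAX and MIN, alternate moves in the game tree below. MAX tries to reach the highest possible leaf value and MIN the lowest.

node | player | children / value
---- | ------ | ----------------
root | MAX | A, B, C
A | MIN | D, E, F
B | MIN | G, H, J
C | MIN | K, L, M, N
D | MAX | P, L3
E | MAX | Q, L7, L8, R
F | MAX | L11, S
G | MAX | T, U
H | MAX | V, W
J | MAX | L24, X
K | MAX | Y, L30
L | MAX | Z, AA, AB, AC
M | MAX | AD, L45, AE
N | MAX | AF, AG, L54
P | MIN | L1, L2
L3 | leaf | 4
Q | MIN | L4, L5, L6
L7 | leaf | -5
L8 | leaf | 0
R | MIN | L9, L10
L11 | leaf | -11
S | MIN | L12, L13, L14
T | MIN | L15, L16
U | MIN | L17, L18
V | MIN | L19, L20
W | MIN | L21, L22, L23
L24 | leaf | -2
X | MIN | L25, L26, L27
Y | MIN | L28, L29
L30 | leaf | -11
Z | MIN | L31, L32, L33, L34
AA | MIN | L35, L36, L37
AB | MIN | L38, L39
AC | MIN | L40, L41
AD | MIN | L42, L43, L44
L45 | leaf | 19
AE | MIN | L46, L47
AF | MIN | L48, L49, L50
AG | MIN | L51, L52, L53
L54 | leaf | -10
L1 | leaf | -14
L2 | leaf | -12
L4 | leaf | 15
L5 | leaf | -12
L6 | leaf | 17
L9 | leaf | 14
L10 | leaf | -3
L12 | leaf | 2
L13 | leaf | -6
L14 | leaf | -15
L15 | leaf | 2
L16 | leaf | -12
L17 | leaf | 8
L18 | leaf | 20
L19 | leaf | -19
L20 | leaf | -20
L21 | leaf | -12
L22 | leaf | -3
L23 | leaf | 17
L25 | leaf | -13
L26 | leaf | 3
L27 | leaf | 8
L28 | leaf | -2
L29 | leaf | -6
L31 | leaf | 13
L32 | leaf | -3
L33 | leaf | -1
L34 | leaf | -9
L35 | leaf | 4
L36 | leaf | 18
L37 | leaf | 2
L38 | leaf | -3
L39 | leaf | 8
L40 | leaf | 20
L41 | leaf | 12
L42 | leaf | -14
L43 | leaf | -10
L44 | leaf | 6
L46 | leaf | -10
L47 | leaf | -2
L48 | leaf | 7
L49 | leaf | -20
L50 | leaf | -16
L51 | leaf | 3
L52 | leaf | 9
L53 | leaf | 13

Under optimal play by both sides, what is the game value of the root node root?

P (MIN): min(-14, -12) = -14
D (MAX): max(-14, 4) = 4
Q (MIN): min(15, -12, 17) = -12
R (MIN): min(14, -3) = -3
E (MAX): max(-12, -5, 0, -3) = 0
S (MIN): min(2, -6, -15) = -15
F (MAX): max(-11, -15) = -11
A (MIN): min(4, 0, -11) = -11
T (MIN): min(2, -12) = -12
U (MIN): min(8, 20) = 8
G (MAX): max(-12, 8) = 8
V (MIN): min(-19, -20) = -20
W (MIN): min(-12, -3, 17) = -12
H (MAX): max(-20, -12) = -12
X (MIN): min(-13, 3, 8) = -13
J (MAX): max(-2, -13) = -2
B (MIN): min(8, -12, -2) = -12
Y (MIN): min(-2, -6) = -6
K (MAX): max(-6, -11) = -6
Z (MIN): min(13, -3, -1, -9) = -9
AA (MIN): min(4, 18, 2) = 2
AB (MIN): min(-3, 8) = -3
AC (MIN): min(20, 12) = 12
L (MAX): max(-9, 2, -3, 12) = 12
AD (MIN): min(-14, -10, 6) = -14
AE (MIN): min(-10, -2) = -10
M (MAX): max(-14, 19, -10) = 19
AF (MIN): min(7, -20, -16) = -20
AG (MIN): min(3, 9, 13) = 3
N (MAX): max(-20, 3, -10) = 3
C (MIN): min(-6, 12, 19, 3) = -6
root (MAX): max(-11, -12, -6) = -6

-6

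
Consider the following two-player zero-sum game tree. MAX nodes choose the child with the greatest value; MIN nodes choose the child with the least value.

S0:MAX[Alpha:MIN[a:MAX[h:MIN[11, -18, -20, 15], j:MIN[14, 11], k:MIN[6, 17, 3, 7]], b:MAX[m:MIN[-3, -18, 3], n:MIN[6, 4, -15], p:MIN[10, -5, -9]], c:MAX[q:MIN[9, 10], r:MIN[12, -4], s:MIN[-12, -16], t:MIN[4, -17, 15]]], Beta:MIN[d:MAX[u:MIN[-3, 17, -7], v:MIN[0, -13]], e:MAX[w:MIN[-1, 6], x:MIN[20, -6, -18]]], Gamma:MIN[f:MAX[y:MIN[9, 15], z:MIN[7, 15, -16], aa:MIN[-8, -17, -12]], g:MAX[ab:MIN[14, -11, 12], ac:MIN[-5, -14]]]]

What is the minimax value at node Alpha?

h (MIN): min(11, -18, -20, 15) = -20
j (MIN): min(14, 11) = 11
k (MIN): min(6, 17, 3, 7) = 3
a (MAX): max(-20, 11, 3) = 11
m (MIN): min(-3, -18, 3) = -18
n (MIN): min(6, 4, -15) = -15
p (MIN): min(10, -5, -9) = -9
b (MAX): max(-18, -15, -9) = -9
q (MIN): min(9, 10) = 9
r (MIN): min(12, -4) = -4
s (MIN): min(-12, -16) = -16
t (MIN): min(4, -17, 15) = -17
c (MAX): max(9, -4, -16, -17) = 9
Alpha (MIN): min(11, -9, 9) = -9

-9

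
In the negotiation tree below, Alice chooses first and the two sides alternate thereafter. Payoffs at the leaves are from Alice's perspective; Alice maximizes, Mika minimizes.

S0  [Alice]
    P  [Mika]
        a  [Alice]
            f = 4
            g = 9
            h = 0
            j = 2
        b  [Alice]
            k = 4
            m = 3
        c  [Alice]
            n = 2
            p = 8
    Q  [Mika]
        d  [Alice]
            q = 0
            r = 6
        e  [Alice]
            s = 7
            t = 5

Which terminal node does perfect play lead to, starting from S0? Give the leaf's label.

a (Alice): max(4, 9, 0, 2) = 9
b (Alice): max(4, 3) = 4
c (Alice): max(2, 8) = 8
P (Mika): min(9, 4, 8) = 4
d (Alice): max(0, 6) = 6
e (Alice): max(7, 5) = 7
Q (Mika): min(6, 7) = 6
S0 (Alice): max(4, 6) = 6
At S0, Alice picks Q (highest: 6).
At Q, Mika picks d (lowest: 6).
At d, Alice picks r (highest: 6).
Terminal value 6.

r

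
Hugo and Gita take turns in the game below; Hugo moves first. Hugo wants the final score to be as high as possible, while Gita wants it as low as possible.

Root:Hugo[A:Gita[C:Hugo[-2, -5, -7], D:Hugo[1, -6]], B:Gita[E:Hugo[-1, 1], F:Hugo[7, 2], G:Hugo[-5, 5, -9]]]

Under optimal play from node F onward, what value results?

7

F (Hugo): max(7, 2) = 7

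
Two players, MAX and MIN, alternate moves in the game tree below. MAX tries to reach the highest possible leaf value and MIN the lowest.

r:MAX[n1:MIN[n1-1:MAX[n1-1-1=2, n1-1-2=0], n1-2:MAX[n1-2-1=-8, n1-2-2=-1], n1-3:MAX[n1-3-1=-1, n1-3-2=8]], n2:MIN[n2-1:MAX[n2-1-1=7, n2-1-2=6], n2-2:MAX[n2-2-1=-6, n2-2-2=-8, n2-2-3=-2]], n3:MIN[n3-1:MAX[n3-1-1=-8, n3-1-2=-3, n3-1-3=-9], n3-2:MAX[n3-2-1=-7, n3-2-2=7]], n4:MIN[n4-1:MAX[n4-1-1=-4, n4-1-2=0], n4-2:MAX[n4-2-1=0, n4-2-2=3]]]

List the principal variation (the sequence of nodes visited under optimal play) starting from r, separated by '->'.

r -> n4 -> n4-1 -> n4-1-2

n1-1 (MAX): max(2, 0) = 2
n1-2 (MAX): max(-8, -1) = -1
n1-3 (MAX): max(-1, 8) = 8
n1 (MIN): min(2, -1, 8) = -1
n2-1 (MAX): max(7, 6) = 7
n2-2 (MAX): max(-6, -8, -2) = -2
n2 (MIN): min(7, -2) = -2
n3-1 (MAX): max(-8, -3, -9) = -3
n3-2 (MAX): max(-7, 7) = 7
n3 (MIN): min(-3, 7) = -3
n4-1 (MAX): max(-4, 0) = 0
n4-2 (MAX): max(0, 3) = 3
n4 (MIN): min(0, 3) = 0
r (MAX): max(-1, -2, -3, 0) = 0
At r, MAX picks n4 (highest: 0).
At n4, MIN picks n4-1 (lowest: 0).
At n4-1, MAX picks n4-1-2 (highest: 0).
Terminal value 0.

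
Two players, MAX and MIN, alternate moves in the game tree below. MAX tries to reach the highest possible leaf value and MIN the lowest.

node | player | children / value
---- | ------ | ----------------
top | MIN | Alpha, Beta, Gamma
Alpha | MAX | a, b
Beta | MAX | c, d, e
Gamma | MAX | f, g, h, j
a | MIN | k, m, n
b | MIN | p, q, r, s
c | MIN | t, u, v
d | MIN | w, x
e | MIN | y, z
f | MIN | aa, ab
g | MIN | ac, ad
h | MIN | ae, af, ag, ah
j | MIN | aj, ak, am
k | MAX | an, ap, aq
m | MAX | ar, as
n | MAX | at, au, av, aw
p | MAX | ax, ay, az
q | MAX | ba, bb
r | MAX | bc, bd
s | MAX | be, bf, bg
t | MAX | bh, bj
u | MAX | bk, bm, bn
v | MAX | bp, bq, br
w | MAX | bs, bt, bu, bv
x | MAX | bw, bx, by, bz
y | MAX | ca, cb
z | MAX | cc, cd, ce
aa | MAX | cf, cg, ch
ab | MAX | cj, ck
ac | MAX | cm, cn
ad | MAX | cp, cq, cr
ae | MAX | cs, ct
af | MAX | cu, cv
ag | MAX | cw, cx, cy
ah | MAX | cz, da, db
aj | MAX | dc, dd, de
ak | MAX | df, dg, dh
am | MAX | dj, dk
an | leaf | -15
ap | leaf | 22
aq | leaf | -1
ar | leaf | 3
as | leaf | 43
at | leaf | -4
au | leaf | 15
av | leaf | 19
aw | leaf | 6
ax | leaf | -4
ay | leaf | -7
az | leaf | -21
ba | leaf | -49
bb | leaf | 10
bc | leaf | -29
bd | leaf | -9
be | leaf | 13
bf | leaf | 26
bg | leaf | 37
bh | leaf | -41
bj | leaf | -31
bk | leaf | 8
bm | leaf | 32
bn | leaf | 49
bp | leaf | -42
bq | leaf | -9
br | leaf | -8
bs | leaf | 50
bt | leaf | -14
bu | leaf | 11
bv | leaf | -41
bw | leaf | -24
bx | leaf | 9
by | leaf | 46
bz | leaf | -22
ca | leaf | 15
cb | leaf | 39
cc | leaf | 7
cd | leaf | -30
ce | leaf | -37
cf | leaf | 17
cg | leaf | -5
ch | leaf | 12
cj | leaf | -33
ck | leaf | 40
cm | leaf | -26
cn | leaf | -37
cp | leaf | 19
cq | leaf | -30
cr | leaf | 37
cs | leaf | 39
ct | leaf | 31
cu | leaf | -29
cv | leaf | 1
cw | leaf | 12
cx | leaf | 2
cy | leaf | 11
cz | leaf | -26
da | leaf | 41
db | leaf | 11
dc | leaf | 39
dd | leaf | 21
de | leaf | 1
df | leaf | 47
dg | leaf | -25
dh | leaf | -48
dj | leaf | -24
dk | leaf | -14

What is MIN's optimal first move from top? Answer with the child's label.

k (MAX): max(-15, 22, -1) = 22
m (MAX): max(3, 43) = 43
n (MAX): max(-4, 15, 19, 6) = 19
a (MIN): min(22, 43, 19) = 19
p (MAX): max(-4, -7, -21) = -4
q (MAX): max(-49, 10) = 10
r (MAX): max(-29, -9) = -9
s (MAX): max(13, 26, 37) = 37
b (MIN): min(-4, 10, -9, 37) = -9
Alpha (MAX): max(19, -9) = 19
t (MAX): max(-41, -31) = -31
u (MAX): max(8, 32, 49) = 49
v (MAX): max(-42, -9, -8) = -8
c (MIN): min(-31, 49, -8) = -31
w (MAX): max(50, -14, 11, -41) = 50
x (MAX): max(-24, 9, 46, -22) = 46
d (MIN): min(50, 46) = 46
y (MAX): max(15, 39) = 39
z (MAX): max(7, -30, -37) = 7
e (MIN): min(39, 7) = 7
Beta (MAX): max(-31, 46, 7) = 46
aa (MAX): max(17, -5, 12) = 17
ab (MAX): max(-33, 40) = 40
f (MIN): min(17, 40) = 17
ac (MAX): max(-26, -37) = -26
ad (MAX): max(19, -30, 37) = 37
g (MIN): min(-26, 37) = -26
ae (MAX): max(39, 31) = 39
af (MAX): max(-29, 1) = 1
ag (MAX): max(12, 2, 11) = 12
ah (MAX): max(-26, 41, 11) = 41
h (MIN): min(39, 1, 12, 41) = 1
aj (MAX): max(39, 21, 1) = 39
ak (MAX): max(47, -25, -48) = 47
am (MAX): max(-24, -14) = -14
j (MIN): min(39, 47, -14) = -14
Gamma (MAX): max(17, -26, 1, -14) = 17
top (MIN): min(19, 46, 17) = 17
MIN at top wants the lowest of {Alpha=19, Beta=46, Gamma=17}, so chooses Gamma.

Gamma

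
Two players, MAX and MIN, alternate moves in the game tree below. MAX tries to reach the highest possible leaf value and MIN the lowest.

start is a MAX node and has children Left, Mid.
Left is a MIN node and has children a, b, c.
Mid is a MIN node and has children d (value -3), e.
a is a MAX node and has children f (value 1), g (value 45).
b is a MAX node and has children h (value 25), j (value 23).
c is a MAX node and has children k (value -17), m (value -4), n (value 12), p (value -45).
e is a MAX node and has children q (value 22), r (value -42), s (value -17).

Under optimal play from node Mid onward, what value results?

-3

e (MAX): max(22, -42, -17) = 22
Mid (MIN): min(-3, 22) = -3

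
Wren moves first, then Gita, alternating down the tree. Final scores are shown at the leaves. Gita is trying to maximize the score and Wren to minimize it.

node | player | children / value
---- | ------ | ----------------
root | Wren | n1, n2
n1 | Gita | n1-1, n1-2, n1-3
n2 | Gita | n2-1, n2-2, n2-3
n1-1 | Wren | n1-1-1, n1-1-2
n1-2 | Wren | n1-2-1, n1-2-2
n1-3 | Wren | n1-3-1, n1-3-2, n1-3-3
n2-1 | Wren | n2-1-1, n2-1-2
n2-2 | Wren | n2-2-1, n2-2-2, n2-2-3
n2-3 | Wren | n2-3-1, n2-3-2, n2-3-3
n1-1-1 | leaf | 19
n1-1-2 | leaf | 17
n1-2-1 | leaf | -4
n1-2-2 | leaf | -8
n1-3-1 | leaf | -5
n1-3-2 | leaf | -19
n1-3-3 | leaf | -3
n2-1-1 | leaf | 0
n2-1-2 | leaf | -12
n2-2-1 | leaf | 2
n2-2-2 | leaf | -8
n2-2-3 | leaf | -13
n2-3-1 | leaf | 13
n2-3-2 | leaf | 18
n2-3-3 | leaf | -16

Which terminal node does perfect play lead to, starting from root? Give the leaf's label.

n1-1 (Wren): min(19, 17) = 17
n1-2 (Wren): min(-4, -8) = -8
n1-3 (Wren): min(-5, -19, -3) = -19
n1 (Gita): max(17, -8, -19) = 17
n2-1 (Wren): min(0, -12) = -12
n2-2 (Wren): min(2, -8, -13) = -13
n2-3 (Wren): min(13, 18, -16) = -16
n2 (Gita): max(-12, -13, -16) = -12
root (Wren): min(17, -12) = -12
At root, Wren picks n2 (lowest: -12).
At n2, Gita picks n2-1 (highest: -12).
At n2-1, Wren picks n2-1-2 (lowest: -12).
Terminal value -12.

n2-1-2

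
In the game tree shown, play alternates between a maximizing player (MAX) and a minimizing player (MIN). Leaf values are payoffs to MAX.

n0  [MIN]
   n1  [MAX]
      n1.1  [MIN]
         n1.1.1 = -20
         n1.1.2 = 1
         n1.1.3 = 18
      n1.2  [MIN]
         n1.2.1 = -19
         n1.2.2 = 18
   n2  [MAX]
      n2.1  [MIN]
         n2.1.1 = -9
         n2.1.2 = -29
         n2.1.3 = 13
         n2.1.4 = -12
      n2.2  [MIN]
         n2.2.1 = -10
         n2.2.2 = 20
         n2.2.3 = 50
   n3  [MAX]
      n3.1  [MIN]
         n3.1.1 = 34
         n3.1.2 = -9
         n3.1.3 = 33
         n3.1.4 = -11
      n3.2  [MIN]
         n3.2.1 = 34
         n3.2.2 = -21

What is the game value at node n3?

-11

n3.1 (MIN): min(34, -9, 33, -11) = -11
n3.2 (MIN): min(34, -21) = -21
n3 (MAX): max(-11, -21) = -11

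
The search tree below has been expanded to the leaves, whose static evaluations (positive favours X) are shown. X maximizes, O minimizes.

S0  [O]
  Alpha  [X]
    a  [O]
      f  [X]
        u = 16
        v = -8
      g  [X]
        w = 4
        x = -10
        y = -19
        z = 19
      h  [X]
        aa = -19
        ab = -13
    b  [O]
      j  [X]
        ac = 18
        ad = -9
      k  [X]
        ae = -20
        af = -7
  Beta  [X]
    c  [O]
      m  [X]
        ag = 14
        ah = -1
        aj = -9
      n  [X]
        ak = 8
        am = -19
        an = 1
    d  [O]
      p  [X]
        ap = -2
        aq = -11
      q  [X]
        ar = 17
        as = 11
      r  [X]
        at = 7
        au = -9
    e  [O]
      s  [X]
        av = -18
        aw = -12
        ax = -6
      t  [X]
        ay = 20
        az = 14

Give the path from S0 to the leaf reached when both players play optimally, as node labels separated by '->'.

f (X): max(16, -8) = 16
g (X): max(4, -10, -19, 19) = 19
h (X): max(-19, -13) = -13
a (O): min(16, 19, -13) = -13
j (X): max(18, -9) = 18
k (X): max(-20, -7) = -7
b (O): min(18, -7) = -7
Alpha (X): max(-13, -7) = -7
m (X): max(14, -1, -9) = 14
n (X): max(8, -19, 1) = 8
c (O): min(14, 8) = 8
p (X): max(-2, -11) = -2
q (X): max(17, 11) = 17
r (X): max(7, -9) = 7
d (O): min(-2, 17, 7) = -2
s (X): max(-18, -12, -6) = -6
t (X): max(20, 14) = 20
e (O): min(-6, 20) = -6
Beta (X): max(8, -2, -6) = 8
S0 (O): min(-7, 8) = -7
At S0, O picks Alpha (lowest: -7).
At Alpha, X picks b (highest: -7).
At b, O picks k (lowest: -7).
At k, X picks af (highest: -7).
Terminal value -7.

S0 -> Alpha -> b -> k -> af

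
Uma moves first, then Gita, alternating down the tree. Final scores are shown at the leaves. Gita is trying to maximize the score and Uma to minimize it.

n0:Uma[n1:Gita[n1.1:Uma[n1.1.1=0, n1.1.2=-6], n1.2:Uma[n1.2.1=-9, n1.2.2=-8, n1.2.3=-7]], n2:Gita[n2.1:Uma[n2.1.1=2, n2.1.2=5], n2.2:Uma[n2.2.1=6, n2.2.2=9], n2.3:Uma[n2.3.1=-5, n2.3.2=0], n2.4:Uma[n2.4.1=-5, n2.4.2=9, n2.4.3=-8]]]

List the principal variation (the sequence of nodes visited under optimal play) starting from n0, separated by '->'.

n1.1 (Uma): min(0, -6) = -6
n1.2 (Uma): min(-9, -8, -7) = -9
n1 (Gita): max(-6, -9) = -6
n2.1 (Uma): min(2, 5) = 2
n2.2 (Uma): min(6, 9) = 6
n2.3 (Uma): min(-5, 0) = -5
n2.4 (Uma): min(-5, 9, -8) = -8
n2 (Gita): max(2, 6, -5, -8) = 6
n0 (Uma): min(-6, 6) = -6
At n0, Uma picks n1 (lowest: -6).
At n1, Gita picks n1.1 (highest: -6).
At n1.1, Uma picks n1.1.2 (lowest: -6).
Terminal value -6.

n0 -> n1 -> n1.1 -> n1.1.2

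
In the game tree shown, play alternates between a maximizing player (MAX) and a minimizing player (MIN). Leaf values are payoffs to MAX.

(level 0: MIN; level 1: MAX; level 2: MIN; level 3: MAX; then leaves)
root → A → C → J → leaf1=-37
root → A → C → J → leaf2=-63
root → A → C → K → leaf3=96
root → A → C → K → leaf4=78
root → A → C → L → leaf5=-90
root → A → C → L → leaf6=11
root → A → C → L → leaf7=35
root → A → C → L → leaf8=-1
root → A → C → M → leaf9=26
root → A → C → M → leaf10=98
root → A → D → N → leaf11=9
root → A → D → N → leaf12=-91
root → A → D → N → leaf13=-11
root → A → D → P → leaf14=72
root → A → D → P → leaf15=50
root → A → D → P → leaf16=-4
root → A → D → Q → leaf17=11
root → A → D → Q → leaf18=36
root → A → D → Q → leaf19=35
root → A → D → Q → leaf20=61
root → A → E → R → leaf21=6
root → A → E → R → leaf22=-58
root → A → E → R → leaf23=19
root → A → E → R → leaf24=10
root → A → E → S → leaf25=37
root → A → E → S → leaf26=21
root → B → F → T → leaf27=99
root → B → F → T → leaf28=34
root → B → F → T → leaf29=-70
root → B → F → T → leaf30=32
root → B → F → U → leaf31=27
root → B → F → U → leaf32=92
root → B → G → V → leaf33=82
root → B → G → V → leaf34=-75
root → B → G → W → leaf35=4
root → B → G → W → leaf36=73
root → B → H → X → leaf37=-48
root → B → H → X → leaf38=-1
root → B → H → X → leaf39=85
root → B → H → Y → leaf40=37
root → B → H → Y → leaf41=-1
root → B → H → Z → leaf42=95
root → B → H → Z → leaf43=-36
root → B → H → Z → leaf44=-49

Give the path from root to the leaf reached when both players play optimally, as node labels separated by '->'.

J (MAX): max(-37, -63) = -37
K (MAX): max(96, 78) = 96
L (MAX): max(-90, 11, 35, -1) = 35
M (MAX): max(26, 98) = 98
C (MIN): min(-37, 96, 35, 98) = -37
N (MAX): max(9, -91, -11) = 9
P (MAX): max(72, 50, -4) = 72
Q (MAX): max(11, 36, 35, 61) = 61
D (MIN): min(9, 72, 61) = 9
R (MAX): max(6, -58, 19, 10) = 19
S (MAX): max(37, 21) = 37
E (MIN): min(19, 37) = 19
A (MAX): max(-37, 9, 19) = 19
T (MAX): max(99, 34, -70, 32) = 99
U (MAX): max(27, 92) = 92
F (MIN): min(99, 92) = 92
V (MAX): max(82, -75) = 82
W (MAX): max(4, 73) = 73
G (MIN): min(82, 73) = 73
X (MAX): max(-48, -1, 85) = 85
Y (MAX): max(37, -1) = 37
Z (MAX): max(95, -36, -49) = 95
H (MIN): min(85, 37, 95) = 37
B (MAX): max(92, 73, 37) = 92
root (MIN): min(19, 92) = 19
At root, MIN picks A (lowest: 19).
At A, MAX picks E (highest: 19).
At E, MIN picks R (lowest: 19).
At R, MAX picks leaf23 (highest: 19).
Terminal value 19.

root -> A -> E -> R -> leaf23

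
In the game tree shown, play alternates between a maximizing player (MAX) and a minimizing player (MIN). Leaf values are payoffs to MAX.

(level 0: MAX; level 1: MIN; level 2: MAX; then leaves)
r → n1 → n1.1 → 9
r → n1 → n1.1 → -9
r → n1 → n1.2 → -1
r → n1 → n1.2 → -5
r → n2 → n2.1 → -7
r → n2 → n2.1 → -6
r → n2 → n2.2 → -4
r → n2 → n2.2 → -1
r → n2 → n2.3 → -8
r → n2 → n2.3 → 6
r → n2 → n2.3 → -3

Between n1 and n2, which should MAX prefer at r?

n1

n1.1 (MAX): max(9, -9) = 9
n1.2 (MAX): max(-1, -5) = -1
n1 (MIN): min(9, -1) = -1
n2.1 (MAX): max(-7, -6) = -6
n2.2 (MAX): max(-4, -1) = -1
n2.3 (MAX): max(-8, 6, -3) = 6
n2 (MIN): min(-6, -1, 6) = -6
MAX prefers the higher value; n1=-1, n2=-6. n1 is better since -1 > -6.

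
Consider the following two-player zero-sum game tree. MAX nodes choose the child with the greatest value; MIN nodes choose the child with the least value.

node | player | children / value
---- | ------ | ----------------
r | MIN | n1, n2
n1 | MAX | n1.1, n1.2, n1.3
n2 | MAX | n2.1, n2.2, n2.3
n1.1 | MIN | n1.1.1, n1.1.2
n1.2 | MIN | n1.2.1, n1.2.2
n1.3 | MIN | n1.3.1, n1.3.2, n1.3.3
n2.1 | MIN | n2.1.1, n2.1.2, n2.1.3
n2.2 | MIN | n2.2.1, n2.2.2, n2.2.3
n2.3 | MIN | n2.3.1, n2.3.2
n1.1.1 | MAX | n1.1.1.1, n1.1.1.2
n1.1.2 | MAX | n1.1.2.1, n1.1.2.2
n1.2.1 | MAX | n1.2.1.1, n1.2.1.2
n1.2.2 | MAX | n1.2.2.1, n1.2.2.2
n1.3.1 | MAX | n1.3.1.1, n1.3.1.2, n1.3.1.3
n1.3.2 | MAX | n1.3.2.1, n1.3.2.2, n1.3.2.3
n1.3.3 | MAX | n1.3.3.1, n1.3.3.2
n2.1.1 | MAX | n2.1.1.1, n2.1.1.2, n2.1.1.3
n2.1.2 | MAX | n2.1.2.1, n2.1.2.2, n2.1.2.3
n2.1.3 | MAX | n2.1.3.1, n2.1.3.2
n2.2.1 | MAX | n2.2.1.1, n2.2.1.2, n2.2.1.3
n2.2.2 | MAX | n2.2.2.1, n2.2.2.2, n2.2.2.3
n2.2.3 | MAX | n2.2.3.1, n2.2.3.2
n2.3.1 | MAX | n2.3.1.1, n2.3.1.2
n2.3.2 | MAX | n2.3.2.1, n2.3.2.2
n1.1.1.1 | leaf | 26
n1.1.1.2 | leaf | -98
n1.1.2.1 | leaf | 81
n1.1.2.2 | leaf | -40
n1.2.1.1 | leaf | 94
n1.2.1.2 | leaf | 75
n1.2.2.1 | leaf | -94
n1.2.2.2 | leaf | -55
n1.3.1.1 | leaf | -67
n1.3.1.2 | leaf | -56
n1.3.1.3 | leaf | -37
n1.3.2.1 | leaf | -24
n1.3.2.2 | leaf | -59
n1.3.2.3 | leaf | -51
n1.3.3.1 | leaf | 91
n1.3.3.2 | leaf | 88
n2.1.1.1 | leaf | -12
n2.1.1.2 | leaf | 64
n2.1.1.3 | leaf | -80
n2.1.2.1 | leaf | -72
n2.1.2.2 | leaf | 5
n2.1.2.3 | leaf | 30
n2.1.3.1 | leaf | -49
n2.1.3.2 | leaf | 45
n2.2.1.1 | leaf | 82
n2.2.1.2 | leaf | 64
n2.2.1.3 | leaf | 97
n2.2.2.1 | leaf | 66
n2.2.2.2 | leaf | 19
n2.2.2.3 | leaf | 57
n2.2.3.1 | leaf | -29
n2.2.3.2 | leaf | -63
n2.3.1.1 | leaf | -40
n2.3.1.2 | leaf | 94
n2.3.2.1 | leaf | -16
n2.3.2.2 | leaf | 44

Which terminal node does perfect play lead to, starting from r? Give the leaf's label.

n1.1.1.1

n1.1.1 (MAX): max(26, -98) = 26
n1.1.2 (MAX): max(81, -40) = 81
n1.1 (MIN): min(26, 81) = 26
n1.2.1 (MAX): max(94, 75) = 94
n1.2.2 (MAX): max(-94, -55) = -55
n1.2 (MIN): min(94, -55) = -55
n1.3.1 (MAX): max(-67, -56, -37) = -37
n1.3.2 (MAX): max(-24, -59, -51) = -24
n1.3.3 (MAX): max(91, 88) = 91
n1.3 (MIN): min(-37, -24, 91) = -37
n1 (MAX): max(26, -55, -37) = 26
n2.1.1 (MAX): max(-12, 64, -80) = 64
n2.1.2 (MAX): max(-72, 5, 30) = 30
n2.1.3 (MAX): max(-49, 45) = 45
n2.1 (MIN): min(64, 30, 45) = 30
n2.2.1 (MAX): max(82, 64, 97) = 97
n2.2.2 (MAX): max(66, 19, 57) = 66
n2.2.3 (MAX): max(-29, -63) = -29
n2.2 (MIN): min(97, 66, -29) = -29
n2.3.1 (MAX): max(-40, 94) = 94
n2.3.2 (MAX): max(-16, 44) = 44
n2.3 (MIN): min(94, 44) = 44
n2 (MAX): max(30, -29, 44) = 44
r (MIN): min(26, 44) = 26
At r, MIN picks n1 (lowest: 26).
At n1, MAX picks n1.1 (highest: 26).
At n1.1, MIN picks n1.1.1 (lowest: 26).
At n1.1.1, MAX picks n1.1.1.1 (highest: 26).
Terminal value 26.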